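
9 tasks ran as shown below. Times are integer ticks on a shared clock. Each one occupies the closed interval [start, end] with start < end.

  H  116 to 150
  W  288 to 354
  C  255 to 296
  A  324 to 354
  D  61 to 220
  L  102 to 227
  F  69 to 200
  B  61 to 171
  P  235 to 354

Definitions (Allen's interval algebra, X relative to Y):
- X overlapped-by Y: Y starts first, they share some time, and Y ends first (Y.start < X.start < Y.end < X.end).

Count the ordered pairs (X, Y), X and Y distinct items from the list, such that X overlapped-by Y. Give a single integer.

5

Checking all 72 ordered pairs for relation 'overlapped-by'; matching pairs in alphabetical order:
(F, B): F overlapped-by B ✓
(L, B): L overlapped-by B ✓
(L, D): L overlapped-by D ✓
(L, F): L overlapped-by F ✓
(W, C): W overlapped-by C ✓
Count: 5.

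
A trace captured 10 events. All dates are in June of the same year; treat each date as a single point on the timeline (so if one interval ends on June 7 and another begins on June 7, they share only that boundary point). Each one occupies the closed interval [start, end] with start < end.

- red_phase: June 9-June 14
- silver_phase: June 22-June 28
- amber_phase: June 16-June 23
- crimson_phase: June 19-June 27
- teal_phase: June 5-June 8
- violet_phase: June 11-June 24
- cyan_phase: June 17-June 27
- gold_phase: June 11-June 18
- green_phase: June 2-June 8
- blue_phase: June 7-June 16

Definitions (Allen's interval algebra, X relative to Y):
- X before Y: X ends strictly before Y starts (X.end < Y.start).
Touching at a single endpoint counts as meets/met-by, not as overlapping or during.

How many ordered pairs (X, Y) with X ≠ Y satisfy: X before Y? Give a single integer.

Checking all 90 ordered pairs for relation 'before'; matching pairs in alphabetical order:
(blue_phase, crimson_phase): blue_phase before crimson_phase ✓
(blue_phase, cyan_phase): blue_phase before cyan_phase ✓
(blue_phase, silver_phase): blue_phase before silver_phase ✓
(gold_phase, crimson_phase): gold_phase before crimson_phase ✓
(gold_phase, silver_phase): gold_phase before silver_phase ✓
(green_phase, amber_phase): green_phase before amber_phase ✓
(green_phase, crimson_phase): green_phase before crimson_phase ✓
(green_phase, cyan_phase): green_phase before cyan_phase ✓
(green_phase, gold_phase): green_phase before gold_phase ✓
(green_phase, red_phase): green_phase before red_phase ✓
(green_phase, silver_phase): green_phase before silver_phase ✓
(green_phase, violet_phase): green_phase before violet_phase ✓
(red_phase, amber_phase): red_phase before amber_phase ✓
(red_phase, crimson_phase): red_phase before crimson_phase ✓
(red_phase, cyan_phase): red_phase before cyan_phase ✓
(red_phase, silver_phase): red_phase before silver_phase ✓
(teal_phase, amber_phase): teal_phase before amber_phase ✓
(teal_phase, crimson_phase): teal_phase before crimson_phase ✓
(teal_phase, cyan_phase): teal_phase before cyan_phase ✓
(teal_phase, gold_phase): teal_phase before gold_phase ✓
(teal_phase, red_phase): teal_phase before red_phase ✓
(teal_phase, silver_phase): teal_phase before silver_phase ✓
(teal_phase, violet_phase): teal_phase before violet_phase ✓
Count: 23.

23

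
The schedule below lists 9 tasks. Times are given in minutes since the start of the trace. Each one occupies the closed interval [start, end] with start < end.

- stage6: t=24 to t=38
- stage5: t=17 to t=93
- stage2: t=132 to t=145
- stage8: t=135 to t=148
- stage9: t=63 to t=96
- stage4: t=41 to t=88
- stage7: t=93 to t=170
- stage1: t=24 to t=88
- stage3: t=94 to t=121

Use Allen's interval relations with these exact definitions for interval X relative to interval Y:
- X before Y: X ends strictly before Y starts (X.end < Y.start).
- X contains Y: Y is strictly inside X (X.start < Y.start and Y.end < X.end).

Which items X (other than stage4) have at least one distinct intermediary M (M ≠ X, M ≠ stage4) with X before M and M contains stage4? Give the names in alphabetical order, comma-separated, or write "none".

none

Target stage4 = [t=41, t=88].
Intermediaries M with M contains stage4: stage5.
Via stage5 — items with X before stage5: none.
Union: none.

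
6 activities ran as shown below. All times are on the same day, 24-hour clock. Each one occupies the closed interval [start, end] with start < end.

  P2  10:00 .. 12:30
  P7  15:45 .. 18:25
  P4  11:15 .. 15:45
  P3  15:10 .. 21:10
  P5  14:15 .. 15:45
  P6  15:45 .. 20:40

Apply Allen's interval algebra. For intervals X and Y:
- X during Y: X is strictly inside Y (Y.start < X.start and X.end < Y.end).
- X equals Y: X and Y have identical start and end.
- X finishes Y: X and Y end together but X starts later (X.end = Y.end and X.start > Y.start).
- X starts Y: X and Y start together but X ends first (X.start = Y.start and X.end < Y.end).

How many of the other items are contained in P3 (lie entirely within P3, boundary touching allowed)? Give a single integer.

2

Target P3 = [15:10, 21:10].
P2 [10:00, 12:30] → before → no.
P4 [11:15, 15:45] → overlaps → no.
P5 [14:15, 15:45] → overlaps → no.
P6 [15:45, 20:40] → during → counts.
P7 [15:45, 18:25] → during → counts.
Total: 2.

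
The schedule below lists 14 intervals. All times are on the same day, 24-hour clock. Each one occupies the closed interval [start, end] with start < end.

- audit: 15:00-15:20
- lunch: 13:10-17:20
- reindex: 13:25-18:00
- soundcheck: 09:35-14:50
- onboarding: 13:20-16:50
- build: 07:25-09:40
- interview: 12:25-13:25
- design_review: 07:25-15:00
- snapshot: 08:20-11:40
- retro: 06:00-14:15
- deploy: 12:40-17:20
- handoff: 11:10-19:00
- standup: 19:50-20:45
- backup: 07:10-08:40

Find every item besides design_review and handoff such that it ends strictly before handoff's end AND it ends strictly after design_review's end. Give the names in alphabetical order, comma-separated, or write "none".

Conditions: its end is strictly before handoff's end (X.end < 19:00) AND its end is strictly after design_review's end (X.end > 15:00).
audit: end 15:20 < 19:00? ✓; end 15:20 > 15:00? ✓ → yes.
backup: end 08:40 < 19:00? ✓; end 08:40 > 15:00? ✗ → no.
build: end 09:40 < 19:00? ✓; end 09:40 > 15:00? ✗ → no.
deploy: end 17:20 < 19:00? ✓; end 17:20 > 15:00? ✓ → yes.
interview: end 13:25 < 19:00? ✓; end 13:25 > 15:00? ✗ → no.
lunch: end 17:20 < 19:00? ✓; end 17:20 > 15:00? ✓ → yes.
onboarding: end 16:50 < 19:00? ✓; end 16:50 > 15:00? ✓ → yes.
reindex: end 18:00 < 19:00? ✓; end 18:00 > 15:00? ✓ → yes.
retro: end 14:15 < 19:00? ✓; end 14:15 > 15:00? ✗ → no.
snapshot: end 11:40 < 19:00? ✓; end 11:40 > 15:00? ✗ → no.
soundcheck: end 14:50 < 19:00? ✓; end 14:50 > 15:00? ✗ → no.
standup: end 20:45 < 19:00? ✗; end 20:45 > 15:00? ✓ → no.
Result: audit, deploy, lunch, onboarding, reindex.

audit, deploy, lunch, onboarding, reindex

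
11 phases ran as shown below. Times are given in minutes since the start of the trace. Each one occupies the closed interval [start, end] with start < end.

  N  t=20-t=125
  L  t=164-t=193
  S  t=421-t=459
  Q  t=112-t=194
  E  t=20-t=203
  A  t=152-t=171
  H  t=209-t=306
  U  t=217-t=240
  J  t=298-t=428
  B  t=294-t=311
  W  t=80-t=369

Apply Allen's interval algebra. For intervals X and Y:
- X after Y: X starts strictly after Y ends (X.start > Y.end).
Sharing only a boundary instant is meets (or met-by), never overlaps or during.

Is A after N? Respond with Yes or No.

Yes

A = [t=152, t=171], N = [t=20, t=125].
Actual relation of A to N: after.
Asked whether 'after' holds → Yes.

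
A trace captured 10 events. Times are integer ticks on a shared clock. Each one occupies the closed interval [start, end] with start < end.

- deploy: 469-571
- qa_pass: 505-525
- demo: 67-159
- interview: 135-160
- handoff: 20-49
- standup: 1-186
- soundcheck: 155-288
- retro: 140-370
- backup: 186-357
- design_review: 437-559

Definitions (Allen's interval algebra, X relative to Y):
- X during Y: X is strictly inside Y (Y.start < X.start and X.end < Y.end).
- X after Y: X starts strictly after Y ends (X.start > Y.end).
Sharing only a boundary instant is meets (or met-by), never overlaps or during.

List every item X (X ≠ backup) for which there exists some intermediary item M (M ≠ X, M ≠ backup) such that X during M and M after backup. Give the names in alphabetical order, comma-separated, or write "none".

Target backup = [186, 357].
Intermediaries M with M after backup: deploy, design_review, qa_pass.
Via deploy — items with X during deploy: qa_pass.
Via design_review — items with X during design_review: qa_pass.
Via qa_pass — items with X during qa_pass: none.
Union: qa_pass.

qa_pass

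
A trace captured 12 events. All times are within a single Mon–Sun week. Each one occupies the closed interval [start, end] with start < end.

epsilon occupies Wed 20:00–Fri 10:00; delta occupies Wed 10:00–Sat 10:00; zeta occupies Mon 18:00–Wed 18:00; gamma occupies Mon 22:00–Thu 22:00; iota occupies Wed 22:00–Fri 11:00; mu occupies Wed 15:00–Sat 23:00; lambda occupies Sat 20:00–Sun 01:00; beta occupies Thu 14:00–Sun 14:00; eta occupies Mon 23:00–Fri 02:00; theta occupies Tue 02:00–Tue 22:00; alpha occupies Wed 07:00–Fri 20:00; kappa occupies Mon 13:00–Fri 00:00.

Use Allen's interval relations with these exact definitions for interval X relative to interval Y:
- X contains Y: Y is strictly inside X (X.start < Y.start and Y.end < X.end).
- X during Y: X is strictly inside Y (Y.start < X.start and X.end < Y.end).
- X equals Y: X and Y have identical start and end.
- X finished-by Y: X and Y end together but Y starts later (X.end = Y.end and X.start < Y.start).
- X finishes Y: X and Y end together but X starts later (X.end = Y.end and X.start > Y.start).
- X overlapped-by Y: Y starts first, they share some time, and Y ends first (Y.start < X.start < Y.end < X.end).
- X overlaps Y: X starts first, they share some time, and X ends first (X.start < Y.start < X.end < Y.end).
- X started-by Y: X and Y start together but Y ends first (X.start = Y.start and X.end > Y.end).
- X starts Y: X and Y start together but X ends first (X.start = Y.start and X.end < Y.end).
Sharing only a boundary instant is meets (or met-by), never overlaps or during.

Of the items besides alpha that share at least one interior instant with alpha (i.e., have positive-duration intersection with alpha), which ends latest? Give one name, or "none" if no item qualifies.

beta

Target alpha = [Wed 07:00, Fri 20:00].
beta [Thu 14:00, Sun 14:00] → overlapped-by → candidate.
delta [Wed 10:00, Sat 10:00] → overlapped-by → candidate.
epsilon [Wed 20:00, Fri 10:00] → during → candidate.
eta [Mon 23:00, Fri 02:00] → overlaps → candidate.
gamma [Mon 22:00, Thu 22:00] → overlaps → candidate.
iota [Wed 22:00, Fri 11:00] → during → candidate.
kappa [Mon 13:00, Fri 00:00] → overlaps → candidate.
lambda [Sat 20:00, Sun 01:00] → after → excluded.
mu [Wed 15:00, Sat 23:00] → overlapped-by → candidate.
theta [Tue 02:00, Tue 22:00] → before → excluded.
zeta [Mon 18:00, Wed 18:00] → overlaps → candidate.
Among candidates, latest end is Sun 14:00 → beta.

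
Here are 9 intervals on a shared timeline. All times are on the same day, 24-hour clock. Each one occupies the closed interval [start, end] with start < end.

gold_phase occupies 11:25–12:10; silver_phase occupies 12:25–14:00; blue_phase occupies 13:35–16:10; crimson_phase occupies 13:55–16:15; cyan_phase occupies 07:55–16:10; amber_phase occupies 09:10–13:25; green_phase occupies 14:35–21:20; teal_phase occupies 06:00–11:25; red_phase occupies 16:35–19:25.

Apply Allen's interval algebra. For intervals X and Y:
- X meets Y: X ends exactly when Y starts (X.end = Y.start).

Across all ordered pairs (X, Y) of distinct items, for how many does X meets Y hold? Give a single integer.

1

Checking all 72 ordered pairs for relation 'meets'; matching pairs in alphabetical order:
(teal_phase, gold_phase): teal_phase meets gold_phase ✓
Count: 1.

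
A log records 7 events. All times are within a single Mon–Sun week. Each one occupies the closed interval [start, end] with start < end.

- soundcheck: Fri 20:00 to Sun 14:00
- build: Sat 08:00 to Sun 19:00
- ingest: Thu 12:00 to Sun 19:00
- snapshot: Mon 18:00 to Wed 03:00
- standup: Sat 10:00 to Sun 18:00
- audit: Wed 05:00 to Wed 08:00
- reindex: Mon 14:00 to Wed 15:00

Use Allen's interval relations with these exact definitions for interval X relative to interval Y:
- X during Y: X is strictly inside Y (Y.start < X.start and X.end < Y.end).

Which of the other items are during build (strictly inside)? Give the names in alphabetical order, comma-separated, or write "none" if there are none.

Target build = [Sat 08:00, Sun 19:00].
audit [Wed 05:00, Wed 08:00] → before → no.
ingest [Thu 12:00, Sun 19:00] → finished-by → no.
reindex [Mon 14:00, Wed 15:00] → before → no.
snapshot [Mon 18:00, Wed 03:00] → before → no.
soundcheck [Fri 20:00, Sun 14:00] → overlaps → no.
standup [Sat 10:00, Sun 18:00] → during → yes.
Result: standup.

standup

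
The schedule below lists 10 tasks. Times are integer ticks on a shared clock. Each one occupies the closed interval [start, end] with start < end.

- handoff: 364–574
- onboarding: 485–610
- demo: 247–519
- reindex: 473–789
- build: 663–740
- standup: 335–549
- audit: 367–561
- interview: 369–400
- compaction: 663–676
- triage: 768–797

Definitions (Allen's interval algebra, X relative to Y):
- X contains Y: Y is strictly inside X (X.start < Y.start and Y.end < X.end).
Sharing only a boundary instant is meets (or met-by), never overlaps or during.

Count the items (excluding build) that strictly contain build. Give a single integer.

1

Target build = [663, 740].
audit [367, 561] → before → no.
compaction [663, 676] → starts → no.
demo [247, 519] → before → no.
handoff [364, 574] → before → no.
interview [369, 400] → before → no.
onboarding [485, 610] → before → no.
reindex [473, 789] → contains → counts.
standup [335, 549] → before → no.
triage [768, 797] → after → no.
Total: 1.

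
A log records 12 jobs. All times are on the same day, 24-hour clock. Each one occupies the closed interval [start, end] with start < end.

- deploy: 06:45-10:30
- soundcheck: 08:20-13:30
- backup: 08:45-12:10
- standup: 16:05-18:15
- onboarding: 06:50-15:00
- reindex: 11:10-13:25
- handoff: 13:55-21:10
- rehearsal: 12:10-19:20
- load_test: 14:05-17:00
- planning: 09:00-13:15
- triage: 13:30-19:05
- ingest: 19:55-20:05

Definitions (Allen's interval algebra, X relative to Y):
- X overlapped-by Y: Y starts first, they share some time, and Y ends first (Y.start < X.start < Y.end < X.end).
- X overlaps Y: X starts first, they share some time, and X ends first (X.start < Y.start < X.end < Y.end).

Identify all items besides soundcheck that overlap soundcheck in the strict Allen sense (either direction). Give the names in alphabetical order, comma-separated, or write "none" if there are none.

Target soundcheck = [08:20, 13:30].
backup [08:45, 12:10] → during → no.
deploy [06:45, 10:30] → overlaps → yes.
handoff [13:55, 21:10] → after → no.
ingest [19:55, 20:05] → after → no.
load_test [14:05, 17:00] → after → no.
onboarding [06:50, 15:00] → contains → no.
planning [09:00, 13:15] → during → no.
rehearsal [12:10, 19:20] → overlapped-by → yes.
reindex [11:10, 13:25] → during → no.
standup [16:05, 18:15] → after → no.
triage [13:30, 19:05] → met-by → no.
Result: deploy, rehearsal.

deploy, rehearsal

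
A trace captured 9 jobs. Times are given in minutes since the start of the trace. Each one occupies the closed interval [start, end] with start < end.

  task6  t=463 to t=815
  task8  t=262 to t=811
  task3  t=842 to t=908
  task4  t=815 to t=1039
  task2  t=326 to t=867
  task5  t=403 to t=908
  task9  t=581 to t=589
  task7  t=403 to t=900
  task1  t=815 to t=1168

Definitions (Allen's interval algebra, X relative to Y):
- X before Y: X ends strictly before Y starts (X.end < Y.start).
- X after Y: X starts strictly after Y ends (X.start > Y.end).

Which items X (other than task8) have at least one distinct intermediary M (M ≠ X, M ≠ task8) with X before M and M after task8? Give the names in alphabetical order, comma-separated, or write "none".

task6, task9

Target task8 = [t=262, t=811].
Intermediaries M with M after task8: task1, task3, task4.
Via task1 — items with X before task1: task9.
Via task3 — items with X before task3: task6, task9.
Via task4 — items with X before task4: task9.
Union: task6, task9.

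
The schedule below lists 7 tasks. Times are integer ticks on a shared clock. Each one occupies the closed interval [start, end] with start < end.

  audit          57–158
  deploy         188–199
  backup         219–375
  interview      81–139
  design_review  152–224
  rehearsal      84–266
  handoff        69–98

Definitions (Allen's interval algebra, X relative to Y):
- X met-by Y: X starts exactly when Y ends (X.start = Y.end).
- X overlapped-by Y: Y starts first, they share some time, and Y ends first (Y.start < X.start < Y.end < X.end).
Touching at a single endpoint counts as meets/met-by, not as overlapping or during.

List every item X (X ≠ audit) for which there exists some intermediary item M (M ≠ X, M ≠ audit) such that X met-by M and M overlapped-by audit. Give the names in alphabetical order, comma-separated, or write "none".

none

Target audit = [57, 158].
Intermediaries M with M overlapped-by audit: design_review, rehearsal.
Via design_review — items with X met-by design_review: none.
Via rehearsal — items with X met-by rehearsal: none.
Union: none.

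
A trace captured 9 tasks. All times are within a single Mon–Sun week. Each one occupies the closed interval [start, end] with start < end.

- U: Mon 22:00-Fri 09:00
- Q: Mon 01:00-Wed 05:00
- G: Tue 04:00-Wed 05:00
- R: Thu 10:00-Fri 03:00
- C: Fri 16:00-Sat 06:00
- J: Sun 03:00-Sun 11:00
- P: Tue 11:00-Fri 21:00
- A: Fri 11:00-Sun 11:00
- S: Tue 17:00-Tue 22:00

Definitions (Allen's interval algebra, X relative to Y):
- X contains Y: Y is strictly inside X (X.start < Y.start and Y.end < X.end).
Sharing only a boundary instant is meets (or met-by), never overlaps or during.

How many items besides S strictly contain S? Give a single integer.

4

Target S = [Tue 17:00, Tue 22:00].
A [Fri 11:00, Sun 11:00] → after → no.
C [Fri 16:00, Sat 06:00] → after → no.
G [Tue 04:00, Wed 05:00] → contains → counts.
J [Sun 03:00, Sun 11:00] → after → no.
P [Tue 11:00, Fri 21:00] → contains → counts.
Q [Mon 01:00, Wed 05:00] → contains → counts.
R [Thu 10:00, Fri 03:00] → after → no.
U [Mon 22:00, Fri 09:00] → contains → counts.
Total: 4.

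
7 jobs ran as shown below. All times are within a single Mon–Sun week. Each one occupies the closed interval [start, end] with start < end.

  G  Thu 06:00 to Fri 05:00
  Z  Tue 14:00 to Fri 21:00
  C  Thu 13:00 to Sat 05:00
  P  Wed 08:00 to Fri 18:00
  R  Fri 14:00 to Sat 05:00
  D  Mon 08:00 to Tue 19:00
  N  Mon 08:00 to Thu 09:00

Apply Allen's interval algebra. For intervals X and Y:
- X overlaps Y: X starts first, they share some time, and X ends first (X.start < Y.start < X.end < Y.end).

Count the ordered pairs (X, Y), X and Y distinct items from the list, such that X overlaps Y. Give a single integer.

9

Checking all 42 ordered pairs for relation 'overlaps'; matching pairs in alphabetical order:
(D, Z): D overlaps Z ✓
(G, C): G overlaps C ✓
(N, G): N overlaps G ✓
(N, P): N overlaps P ✓
(N, Z): N overlaps Z ✓
(P, C): P overlaps C ✓
(P, R): P overlaps R ✓
(Z, C): Z overlaps C ✓
(Z, R): Z overlaps R ✓
Count: 9.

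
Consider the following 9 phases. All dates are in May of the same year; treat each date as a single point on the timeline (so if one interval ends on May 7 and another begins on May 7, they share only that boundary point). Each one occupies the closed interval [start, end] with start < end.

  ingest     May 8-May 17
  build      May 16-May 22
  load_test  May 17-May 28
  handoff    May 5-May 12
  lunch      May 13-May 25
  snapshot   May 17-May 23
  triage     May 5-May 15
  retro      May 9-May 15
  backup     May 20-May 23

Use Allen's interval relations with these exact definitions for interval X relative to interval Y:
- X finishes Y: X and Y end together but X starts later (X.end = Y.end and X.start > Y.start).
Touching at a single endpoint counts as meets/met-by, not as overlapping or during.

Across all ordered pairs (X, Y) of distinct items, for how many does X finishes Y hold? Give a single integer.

2

Checking all 72 ordered pairs for relation 'finishes'; matching pairs in alphabetical order:
(backup, snapshot): backup finishes snapshot ✓
(retro, triage): retro finishes triage ✓
Count: 2.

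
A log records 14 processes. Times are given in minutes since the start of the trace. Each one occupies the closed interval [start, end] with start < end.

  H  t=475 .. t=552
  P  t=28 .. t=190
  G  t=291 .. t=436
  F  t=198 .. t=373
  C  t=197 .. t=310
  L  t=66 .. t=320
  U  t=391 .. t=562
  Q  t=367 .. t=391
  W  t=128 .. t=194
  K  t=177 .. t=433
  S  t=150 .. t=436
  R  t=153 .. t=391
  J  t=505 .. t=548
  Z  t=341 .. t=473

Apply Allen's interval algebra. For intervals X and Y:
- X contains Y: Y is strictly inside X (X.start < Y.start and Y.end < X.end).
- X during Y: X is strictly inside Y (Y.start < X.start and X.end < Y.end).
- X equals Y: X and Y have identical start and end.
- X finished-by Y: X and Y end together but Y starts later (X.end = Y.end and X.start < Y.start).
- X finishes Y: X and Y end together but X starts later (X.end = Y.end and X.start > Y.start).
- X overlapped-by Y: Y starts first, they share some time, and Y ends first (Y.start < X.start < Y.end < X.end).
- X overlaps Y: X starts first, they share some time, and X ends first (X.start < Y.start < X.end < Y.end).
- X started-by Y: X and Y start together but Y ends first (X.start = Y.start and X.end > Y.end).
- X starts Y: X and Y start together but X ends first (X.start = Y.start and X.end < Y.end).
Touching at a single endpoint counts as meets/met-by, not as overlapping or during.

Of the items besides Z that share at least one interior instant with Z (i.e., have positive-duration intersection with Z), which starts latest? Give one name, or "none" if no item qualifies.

U

Target Z = [t=341, t=473].
C [t=197, t=310] → before → excluded.
F [t=198, t=373] → overlaps → candidate.
G [t=291, t=436] → overlaps → candidate.
H [t=475, t=552] → after → excluded.
J [t=505, t=548] → after → excluded.
K [t=177, t=433] → overlaps → candidate.
L [t=66, t=320] → before → excluded.
P [t=28, t=190] → before → excluded.
Q [t=367, t=391] → during → candidate.
R [t=153, t=391] → overlaps → candidate.
S [t=150, t=436] → overlaps → candidate.
U [t=391, t=562] → overlapped-by → candidate.
W [t=128, t=194] → before → excluded.
Among candidates, latest start is t=391 → U.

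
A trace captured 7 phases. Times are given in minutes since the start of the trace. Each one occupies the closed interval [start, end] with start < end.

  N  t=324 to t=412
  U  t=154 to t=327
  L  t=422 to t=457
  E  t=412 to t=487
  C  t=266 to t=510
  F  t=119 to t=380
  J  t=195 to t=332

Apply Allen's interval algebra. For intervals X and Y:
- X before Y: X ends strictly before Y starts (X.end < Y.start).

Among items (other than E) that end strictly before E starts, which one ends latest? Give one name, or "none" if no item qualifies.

F

Target E = [t=412, t=487].
C [t=266, t=510] → contains → excluded.
F [t=119, t=380] → before → candidate.
J [t=195, t=332] → before → candidate.
L [t=422, t=457] → during → excluded.
N [t=324, t=412] → meets → excluded.
U [t=154, t=327] → before → candidate.
Among candidates, latest end is t=380 → F.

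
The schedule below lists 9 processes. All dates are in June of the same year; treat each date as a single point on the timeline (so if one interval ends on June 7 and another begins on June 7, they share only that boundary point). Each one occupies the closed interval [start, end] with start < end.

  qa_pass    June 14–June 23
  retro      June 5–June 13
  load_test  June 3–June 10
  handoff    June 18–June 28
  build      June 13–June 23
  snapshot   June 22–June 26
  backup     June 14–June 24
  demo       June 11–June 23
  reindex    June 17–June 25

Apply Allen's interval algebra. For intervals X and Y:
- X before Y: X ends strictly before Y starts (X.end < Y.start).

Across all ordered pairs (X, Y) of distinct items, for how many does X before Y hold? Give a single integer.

Checking all 72 ordered pairs for relation 'before'; matching pairs in alphabetical order:
(load_test, backup): load_test before backup ✓
(load_test, build): load_test before build ✓
(load_test, demo): load_test before demo ✓
(load_test, handoff): load_test before handoff ✓
(load_test, qa_pass): load_test before qa_pass ✓
(load_test, reindex): load_test before reindex ✓
(load_test, snapshot): load_test before snapshot ✓
(retro, backup): retro before backup ✓
(retro, handoff): retro before handoff ✓
(retro, qa_pass): retro before qa_pass ✓
(retro, reindex): retro before reindex ✓
(retro, snapshot): retro before snapshot ✓
Count: 12.

12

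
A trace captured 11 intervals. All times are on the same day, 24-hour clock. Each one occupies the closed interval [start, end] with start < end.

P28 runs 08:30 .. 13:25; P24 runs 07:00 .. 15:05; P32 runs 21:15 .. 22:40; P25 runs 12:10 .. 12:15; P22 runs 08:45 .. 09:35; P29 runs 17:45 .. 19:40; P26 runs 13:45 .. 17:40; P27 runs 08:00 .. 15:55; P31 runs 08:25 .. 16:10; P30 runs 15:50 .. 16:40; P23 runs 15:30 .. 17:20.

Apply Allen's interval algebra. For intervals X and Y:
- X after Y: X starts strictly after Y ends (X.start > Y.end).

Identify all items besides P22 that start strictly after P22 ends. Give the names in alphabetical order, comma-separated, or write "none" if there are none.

Target P22 = [08:45, 09:35].
P23 [15:30, 17:20] → after → yes.
P24 [07:00, 15:05] → contains → no.
P25 [12:10, 12:15] → after → yes.
P26 [13:45, 17:40] → after → yes.
P27 [08:00, 15:55] → contains → no.
P28 [08:30, 13:25] → contains → no.
P29 [17:45, 19:40] → after → yes.
P30 [15:50, 16:40] → after → yes.
P31 [08:25, 16:10] → contains → no.
P32 [21:15, 22:40] → after → yes.
Result: P23, P25, P26, P29, P30, P32.

P23, P25, P26, P29, P30, P32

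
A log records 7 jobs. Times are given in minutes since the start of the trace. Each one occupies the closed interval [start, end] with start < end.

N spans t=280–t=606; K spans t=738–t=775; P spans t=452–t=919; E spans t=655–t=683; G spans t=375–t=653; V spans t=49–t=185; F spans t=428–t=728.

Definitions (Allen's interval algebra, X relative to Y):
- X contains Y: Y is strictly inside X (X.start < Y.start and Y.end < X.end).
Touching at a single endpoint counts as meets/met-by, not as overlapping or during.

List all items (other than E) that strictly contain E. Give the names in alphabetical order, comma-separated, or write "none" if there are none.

F, P

Target E = [t=655, t=683].
F [t=428, t=728] → contains → yes.
G [t=375, t=653] → before → no.
K [t=738, t=775] → after → no.
N [t=280, t=606] → before → no.
P [t=452, t=919] → contains → yes.
V [t=49, t=185] → before → no.
Result: F, P.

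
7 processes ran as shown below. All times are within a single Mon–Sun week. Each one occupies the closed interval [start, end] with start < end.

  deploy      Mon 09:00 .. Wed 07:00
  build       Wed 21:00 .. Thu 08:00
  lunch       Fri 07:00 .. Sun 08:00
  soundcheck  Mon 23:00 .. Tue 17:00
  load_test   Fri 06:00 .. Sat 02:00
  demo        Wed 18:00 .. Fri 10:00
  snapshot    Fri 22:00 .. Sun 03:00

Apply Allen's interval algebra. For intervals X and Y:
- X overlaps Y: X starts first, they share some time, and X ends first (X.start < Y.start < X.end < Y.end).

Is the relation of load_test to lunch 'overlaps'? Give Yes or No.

Yes

load_test = [Fri 06:00, Sat 02:00], lunch = [Fri 07:00, Sun 08:00].
Actual relation of load_test to lunch: overlaps.
Asked whether 'overlaps' holds → Yes.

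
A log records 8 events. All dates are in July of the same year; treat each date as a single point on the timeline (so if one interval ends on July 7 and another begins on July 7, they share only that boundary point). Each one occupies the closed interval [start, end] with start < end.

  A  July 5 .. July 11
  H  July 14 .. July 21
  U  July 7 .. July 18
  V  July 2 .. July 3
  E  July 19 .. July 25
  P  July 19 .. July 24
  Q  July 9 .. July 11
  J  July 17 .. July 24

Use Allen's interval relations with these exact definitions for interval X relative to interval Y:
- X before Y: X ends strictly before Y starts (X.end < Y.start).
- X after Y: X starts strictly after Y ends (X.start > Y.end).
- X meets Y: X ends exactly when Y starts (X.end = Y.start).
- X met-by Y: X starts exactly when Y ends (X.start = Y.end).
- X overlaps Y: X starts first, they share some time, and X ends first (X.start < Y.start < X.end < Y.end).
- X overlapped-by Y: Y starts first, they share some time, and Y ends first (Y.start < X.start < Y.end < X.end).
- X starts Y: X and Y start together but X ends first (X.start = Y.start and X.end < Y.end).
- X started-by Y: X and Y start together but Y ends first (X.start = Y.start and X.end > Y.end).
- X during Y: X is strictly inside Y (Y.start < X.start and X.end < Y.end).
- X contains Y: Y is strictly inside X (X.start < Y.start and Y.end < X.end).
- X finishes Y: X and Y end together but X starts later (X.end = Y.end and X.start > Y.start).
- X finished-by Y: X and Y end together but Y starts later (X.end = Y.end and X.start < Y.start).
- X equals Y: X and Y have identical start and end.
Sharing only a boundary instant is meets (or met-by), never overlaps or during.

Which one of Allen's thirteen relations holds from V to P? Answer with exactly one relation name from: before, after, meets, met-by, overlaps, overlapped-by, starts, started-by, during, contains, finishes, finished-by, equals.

before

V = [July 2, July 3]; P = [July 19, July 24].
Compare endpoints: V.start < P.start, V.start < P.end, V.end < P.start, V.end < P.end.
That pattern is 'before'.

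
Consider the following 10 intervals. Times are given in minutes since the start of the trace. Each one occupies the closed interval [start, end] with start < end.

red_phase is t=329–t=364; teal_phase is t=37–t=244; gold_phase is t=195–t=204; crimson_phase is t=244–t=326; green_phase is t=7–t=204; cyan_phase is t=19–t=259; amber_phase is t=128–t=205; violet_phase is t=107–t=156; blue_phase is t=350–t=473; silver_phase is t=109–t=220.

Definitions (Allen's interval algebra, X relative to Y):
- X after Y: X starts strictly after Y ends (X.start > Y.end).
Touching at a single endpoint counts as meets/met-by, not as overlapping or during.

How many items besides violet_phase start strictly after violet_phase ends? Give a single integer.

Target violet_phase = [t=107, t=156].
amber_phase [t=128, t=205] → overlapped-by → no.
blue_phase [t=350, t=473] → after → counts.
crimson_phase [t=244, t=326] → after → counts.
cyan_phase [t=19, t=259] → contains → no.
gold_phase [t=195, t=204] → after → counts.
green_phase [t=7, t=204] → contains → no.
red_phase [t=329, t=364] → after → counts.
silver_phase [t=109, t=220] → overlapped-by → no.
teal_phase [t=37, t=244] → contains → no.
Total: 4.

4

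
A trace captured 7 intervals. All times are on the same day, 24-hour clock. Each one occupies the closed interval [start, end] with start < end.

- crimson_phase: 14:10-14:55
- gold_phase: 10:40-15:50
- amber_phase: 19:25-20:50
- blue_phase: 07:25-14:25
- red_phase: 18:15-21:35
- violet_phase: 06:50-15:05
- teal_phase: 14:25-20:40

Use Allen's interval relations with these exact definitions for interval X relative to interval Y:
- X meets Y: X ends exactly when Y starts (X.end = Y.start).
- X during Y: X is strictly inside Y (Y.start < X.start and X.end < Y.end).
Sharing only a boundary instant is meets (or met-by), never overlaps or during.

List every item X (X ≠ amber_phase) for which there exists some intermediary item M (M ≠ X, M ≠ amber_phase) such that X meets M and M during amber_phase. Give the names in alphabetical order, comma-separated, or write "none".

Target amber_phase = [19:25, 20:50].
Intermediaries M with M during amber_phase: none.
Union: none.

none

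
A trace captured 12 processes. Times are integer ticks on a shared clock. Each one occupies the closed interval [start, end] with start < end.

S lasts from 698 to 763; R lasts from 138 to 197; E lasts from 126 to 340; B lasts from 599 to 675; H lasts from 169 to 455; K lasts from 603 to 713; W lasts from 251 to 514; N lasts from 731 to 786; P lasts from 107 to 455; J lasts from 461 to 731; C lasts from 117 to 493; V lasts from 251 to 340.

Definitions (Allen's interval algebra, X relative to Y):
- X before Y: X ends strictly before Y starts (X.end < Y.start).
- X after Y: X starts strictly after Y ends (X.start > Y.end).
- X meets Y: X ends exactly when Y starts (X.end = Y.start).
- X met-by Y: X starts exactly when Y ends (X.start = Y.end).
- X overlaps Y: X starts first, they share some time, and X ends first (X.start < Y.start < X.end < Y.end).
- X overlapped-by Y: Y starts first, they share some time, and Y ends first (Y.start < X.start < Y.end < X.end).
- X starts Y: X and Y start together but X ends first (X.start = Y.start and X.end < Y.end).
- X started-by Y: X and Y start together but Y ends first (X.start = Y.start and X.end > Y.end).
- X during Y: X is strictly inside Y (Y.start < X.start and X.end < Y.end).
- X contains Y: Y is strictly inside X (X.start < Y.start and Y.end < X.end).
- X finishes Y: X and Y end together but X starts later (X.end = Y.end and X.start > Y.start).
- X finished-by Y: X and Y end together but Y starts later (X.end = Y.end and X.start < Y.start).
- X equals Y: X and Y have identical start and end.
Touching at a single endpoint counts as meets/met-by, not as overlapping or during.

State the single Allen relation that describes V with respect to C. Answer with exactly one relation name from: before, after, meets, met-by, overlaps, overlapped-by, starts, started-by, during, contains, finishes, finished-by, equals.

during

V = [251, 340]; C = [117, 493].
Compare endpoints: V.start > C.start, V.start < C.end, V.end > C.start, V.end < C.end.
That pattern is 'during'.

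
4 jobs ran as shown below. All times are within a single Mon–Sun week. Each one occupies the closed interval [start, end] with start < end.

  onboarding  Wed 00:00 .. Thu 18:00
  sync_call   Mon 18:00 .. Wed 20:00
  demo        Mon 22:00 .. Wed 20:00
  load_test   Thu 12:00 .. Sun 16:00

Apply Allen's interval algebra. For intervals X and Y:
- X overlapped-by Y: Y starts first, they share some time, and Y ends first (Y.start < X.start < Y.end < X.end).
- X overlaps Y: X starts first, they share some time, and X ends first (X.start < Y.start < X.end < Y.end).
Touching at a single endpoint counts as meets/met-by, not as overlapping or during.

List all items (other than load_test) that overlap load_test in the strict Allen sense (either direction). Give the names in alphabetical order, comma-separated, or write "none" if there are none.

Target load_test = [Thu 12:00, Sun 16:00].
demo [Mon 22:00, Wed 20:00] → before → no.
onboarding [Wed 00:00, Thu 18:00] → overlaps → yes.
sync_call [Mon 18:00, Wed 20:00] → before → no.
Result: onboarding.

onboarding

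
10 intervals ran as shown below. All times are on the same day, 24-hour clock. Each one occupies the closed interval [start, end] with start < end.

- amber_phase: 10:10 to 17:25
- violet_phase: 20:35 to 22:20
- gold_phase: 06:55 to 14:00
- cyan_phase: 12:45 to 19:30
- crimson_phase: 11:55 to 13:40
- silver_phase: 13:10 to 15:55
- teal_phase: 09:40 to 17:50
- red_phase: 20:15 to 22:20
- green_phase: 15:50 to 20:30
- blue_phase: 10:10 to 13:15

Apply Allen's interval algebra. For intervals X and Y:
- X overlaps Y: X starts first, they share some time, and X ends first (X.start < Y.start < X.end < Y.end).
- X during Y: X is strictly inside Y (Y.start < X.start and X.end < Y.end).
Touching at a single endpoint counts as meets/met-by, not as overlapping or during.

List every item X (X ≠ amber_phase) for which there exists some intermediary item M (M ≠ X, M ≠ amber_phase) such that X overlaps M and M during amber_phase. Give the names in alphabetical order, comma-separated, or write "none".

blue_phase, crimson_phase, gold_phase

Target amber_phase = [10:10, 17:25].
Intermediaries M with M during amber_phase: crimson_phase, silver_phase.
Via crimson_phase — items with X overlaps crimson_phase: blue_phase.
Via silver_phase — items with X overlaps silver_phase: blue_phase, crimson_phase, gold_phase.
Union: blue_phase, crimson_phase, gold_phase.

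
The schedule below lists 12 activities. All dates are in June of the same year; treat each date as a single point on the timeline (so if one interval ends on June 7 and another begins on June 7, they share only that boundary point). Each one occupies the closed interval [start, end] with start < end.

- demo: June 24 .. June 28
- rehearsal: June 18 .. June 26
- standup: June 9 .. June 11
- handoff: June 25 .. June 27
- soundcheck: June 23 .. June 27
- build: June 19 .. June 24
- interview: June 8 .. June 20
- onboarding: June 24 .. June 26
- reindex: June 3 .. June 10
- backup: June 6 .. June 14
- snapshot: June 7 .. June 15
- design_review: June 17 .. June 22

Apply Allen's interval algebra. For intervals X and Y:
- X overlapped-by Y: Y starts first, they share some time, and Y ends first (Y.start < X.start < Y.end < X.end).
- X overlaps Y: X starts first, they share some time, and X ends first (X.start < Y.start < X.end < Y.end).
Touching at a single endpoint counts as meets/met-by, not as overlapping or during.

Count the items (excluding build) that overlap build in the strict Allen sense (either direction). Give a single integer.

Target build = [June 19, June 24].
backup [June 6, June 14] → before → no.
demo [June 24, June 28] → met-by → no.
design_review [June 17, June 22] → overlaps → counts.
handoff [June 25, June 27] → after → no.
interview [June 8, June 20] → overlaps → counts.
onboarding [June 24, June 26] → met-by → no.
rehearsal [June 18, June 26] → contains → no.
reindex [June 3, June 10] → before → no.
snapshot [June 7, June 15] → before → no.
soundcheck [June 23, June 27] → overlapped-by → counts.
standup [June 9, June 11] → before → no.
Total: 3.

3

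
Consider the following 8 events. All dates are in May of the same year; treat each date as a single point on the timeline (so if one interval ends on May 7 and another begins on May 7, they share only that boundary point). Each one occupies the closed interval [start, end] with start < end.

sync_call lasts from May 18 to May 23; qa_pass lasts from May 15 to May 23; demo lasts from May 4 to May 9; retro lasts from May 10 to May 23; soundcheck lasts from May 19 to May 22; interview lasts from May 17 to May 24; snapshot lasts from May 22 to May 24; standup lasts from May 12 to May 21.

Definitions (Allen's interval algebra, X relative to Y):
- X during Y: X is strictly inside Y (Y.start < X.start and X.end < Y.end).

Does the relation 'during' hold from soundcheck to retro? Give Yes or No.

soundcheck = [May 19, May 22], retro = [May 10, May 23].
Actual relation of soundcheck to retro: during.
Asked whether 'during' holds → Yes.

Yes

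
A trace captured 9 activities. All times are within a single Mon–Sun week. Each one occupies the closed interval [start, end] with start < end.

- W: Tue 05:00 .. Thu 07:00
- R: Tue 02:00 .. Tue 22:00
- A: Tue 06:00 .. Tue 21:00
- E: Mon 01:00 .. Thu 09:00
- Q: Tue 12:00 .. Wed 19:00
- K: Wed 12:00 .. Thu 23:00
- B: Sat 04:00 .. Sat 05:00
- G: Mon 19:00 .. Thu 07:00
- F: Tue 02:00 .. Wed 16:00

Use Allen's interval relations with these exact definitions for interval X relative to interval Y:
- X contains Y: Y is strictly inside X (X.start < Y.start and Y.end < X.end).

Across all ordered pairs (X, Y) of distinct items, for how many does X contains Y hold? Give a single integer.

14

Checking all 72 ordered pairs for relation 'contains'; matching pairs in alphabetical order:
(E, A): E contains A ✓
(E, F): E contains F ✓
(E, G): E contains G ✓
(E, Q): E contains Q ✓
(E, R): E contains R ✓
(E, W): E contains W ✓
(F, A): F contains A ✓
(G, A): G contains A ✓
(G, F): G contains F ✓
(G, Q): G contains Q ✓
(G, R): G contains R ✓
(R, A): R contains A ✓
(W, A): W contains A ✓
(W, Q): W contains Q ✓
Count: 14.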